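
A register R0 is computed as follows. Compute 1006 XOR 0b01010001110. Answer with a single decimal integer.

352

1006 = 1111101110
b = 1010001110
XOR → 0101100000 = 352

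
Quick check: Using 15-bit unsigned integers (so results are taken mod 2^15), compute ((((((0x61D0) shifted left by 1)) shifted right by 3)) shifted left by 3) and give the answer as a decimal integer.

17312

0x61D0 = 110000111010000
→ shifted left by 1 (mod 2^15) → 100001110100000 = 17312
→ shifted right by 3 → 000100001110100 = 2164
→ shifted left by 3 (mod 2^15) → 100001110100000 = 17312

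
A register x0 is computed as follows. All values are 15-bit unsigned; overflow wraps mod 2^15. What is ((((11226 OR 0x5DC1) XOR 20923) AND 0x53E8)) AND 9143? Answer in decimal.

11226 = 010101111011010
0x5DC1 = 101110111000001
→ OR → 111111111011011 = 32731
20923 = 101000110111011
→ XOR → 010111001100000 = 11872
0x53E8 = 101001111101000
→ AND → 000001001100000 = 608
9143 = 010001110110111
→ AND → 000001000100000 = 544

544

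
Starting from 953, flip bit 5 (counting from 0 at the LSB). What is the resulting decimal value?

x = 1110111001
bit 5 is currently 1; toggle it via x ^ (1 << 5) = x ^ 32
→ 1110011001 = 921

921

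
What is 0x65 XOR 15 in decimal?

0x65 = 1100101
15 = 0001111
XOR → 1101010 = 106

106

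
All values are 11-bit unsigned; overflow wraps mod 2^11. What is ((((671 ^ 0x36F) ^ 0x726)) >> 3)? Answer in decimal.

671 = 01010011111
0x36F = 01101101111
→ ^ → 00111110000 = 496
0x726 = 11100100110
→ ^ → 11011010110 = 1750
→ >> 3 → 00011011010 = 218

218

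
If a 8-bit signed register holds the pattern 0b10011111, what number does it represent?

-97

pattern = 10011111 (MSB is 1 ⇒ negative)
Invert: 01100000, add 1 → 01100001 = 97, so the value is -97.
(Equivalently: 159 - 2^8 = 159 - 256 = -97.)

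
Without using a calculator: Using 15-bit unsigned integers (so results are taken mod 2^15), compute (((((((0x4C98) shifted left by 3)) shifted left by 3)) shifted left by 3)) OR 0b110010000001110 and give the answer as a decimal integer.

29710

0x4C98 = 100110010011000
→ shifted left by 3 (mod 2^15) → 110010011000000 = 25792
→ shifted left by 3 (mod 2^15) → 010011000000000 = 9728
→ shifted left by 3 (mod 2^15) → 011000000000000 = 12288
0b110010000001110 = 110010000001110
→ OR → 111010000001110 = 29710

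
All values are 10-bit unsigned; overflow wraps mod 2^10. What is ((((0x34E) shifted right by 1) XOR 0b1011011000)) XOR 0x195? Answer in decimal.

746

0x34E = 1101001110
→ shifted right by 1 → 0110100111 = 423
0b1011011000 = 1011011000
→ XOR → 1101111111 = 895
0x195 = 0110010101
→ XOR → 1011101010 = 746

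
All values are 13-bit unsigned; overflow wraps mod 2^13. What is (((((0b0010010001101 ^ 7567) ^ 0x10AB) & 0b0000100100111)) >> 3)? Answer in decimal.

0b0010010001101 = 0010010001101
7567 = 1110110001111
→ ^ → 1100100000010 = 6402
0x10AB = 1000010101011
→ ^ → 0100110101001 = 2473
0b0000100100111 = 0000100100111
→ & → 0000100100001 = 289
→ >> 3 → 0000000100100 = 36

36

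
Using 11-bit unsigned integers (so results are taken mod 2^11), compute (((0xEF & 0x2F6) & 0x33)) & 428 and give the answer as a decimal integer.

0xEF = 00011101111
0x2F6 = 01011110110
→ & → 00011100110 = 230
0x33 = 00000110011
→ & → 00000100010 = 34
428 = 00110101100
→ & → 00000100000 = 32

32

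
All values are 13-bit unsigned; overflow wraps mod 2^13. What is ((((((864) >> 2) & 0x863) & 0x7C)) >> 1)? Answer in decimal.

864 = 0001101100000
→ >> 2 → 0000011011000 = 216
0x863 = 0100001100011
→ & → 0000001000000 = 64
0x7C = 0000001111100
→ & → 0000001000000 = 64
→ >> 1 → 0000000100000 = 32

32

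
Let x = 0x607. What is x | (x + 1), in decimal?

x = 11000000111 = 1543
x + 1 = 11000001000
OR    = 11000001111 = 1551
(x | (x + 1) sets the lowest cleared bit.)

1551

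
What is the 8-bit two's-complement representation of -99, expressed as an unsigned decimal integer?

157

99 in 8 bits: 01100011
Invert: 10011100
Add 1:  10011101 = 157
(Check: 2^8 - 99 = 256 - 99 = 157.)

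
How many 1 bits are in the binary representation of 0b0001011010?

4

n = 1011010
Count the 1s: 1 + 1 + 1 + 1 = 4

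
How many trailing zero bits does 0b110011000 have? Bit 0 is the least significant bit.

3

0b110011000 = 110011000
Trailing zeros: 3, so the lowest set bit is bit 3 (value 8).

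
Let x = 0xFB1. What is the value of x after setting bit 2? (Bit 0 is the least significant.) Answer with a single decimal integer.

4021

x = 0111110110001
bit 2 is currently 0; set it via x | (1 << 2) = x | 4
→ 0111110110101 = 4021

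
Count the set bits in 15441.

7

15441 = 11110001010001
Count the 1s: 1 + 1 + 1 + 1 + 1 + 1 + 1 = 7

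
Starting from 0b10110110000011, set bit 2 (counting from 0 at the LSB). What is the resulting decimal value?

11655

x = 10110110000011
bit 2 is currently 0; set it via x | (1 << 2) = x | 4
→ 10110110000111 = 11655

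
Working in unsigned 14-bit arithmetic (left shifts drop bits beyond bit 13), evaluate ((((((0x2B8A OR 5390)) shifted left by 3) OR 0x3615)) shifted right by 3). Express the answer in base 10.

0x2B8A = 10101110001010
5390 = 01010100001110
→ OR → 11111110001110 = 16270
→ shifted left by 3 (mod 2^14) → 11110001110000 = 15472
0x3615 = 11011000010101
→ OR → 11111001110101 = 15989
→ shifted right by 3 → 00011111001110 = 1998

1998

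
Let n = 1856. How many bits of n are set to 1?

4

1856 = 11101000000
Count the 1s: 1 + 1 + 1 + 1 = 4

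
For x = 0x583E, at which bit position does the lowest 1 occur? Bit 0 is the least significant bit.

1

0x583E = 101100000111110
Trailing zeros: 1, so the lowest set bit is bit 1 (value 2).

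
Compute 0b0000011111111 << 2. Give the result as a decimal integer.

x = 0011111111
shift left by 2 → 1111111100 = 1020
(equivalently, 255 × 2^2 = 255 × 4)

1020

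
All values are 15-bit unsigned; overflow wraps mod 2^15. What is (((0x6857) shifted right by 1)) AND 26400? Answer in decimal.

0x6857 = 110100001010111
→ shifted right by 1 → 011010000101011 = 13355
26400 = 110011100100000
→ AND → 010010000100000 = 9248

9248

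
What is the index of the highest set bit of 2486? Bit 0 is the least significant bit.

2486 = 100110110110
The topmost 1 is at position 11 (since 2^11 = 2048 ≤ 2486 < 4096).

11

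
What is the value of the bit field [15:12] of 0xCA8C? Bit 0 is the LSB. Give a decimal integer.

12

v = 1100101010001100
Shift right by 12: 1100
Mask low 4 bits: 1100 = 12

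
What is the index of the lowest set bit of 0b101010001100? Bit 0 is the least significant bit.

2

0b101010001100 = 101010001100
Trailing zeros: 2, so the lowest set bit is bit 2 (value 4).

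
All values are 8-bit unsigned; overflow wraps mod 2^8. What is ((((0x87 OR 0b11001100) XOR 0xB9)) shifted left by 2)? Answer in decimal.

216

0x87 = 10000111
0b11001100 = 11001100
→ OR → 11001111 = 207
0xB9 = 10111001
→ XOR → 01110110 = 118
→ shifted left by 2 (mod 2^8) → 11011000 = 216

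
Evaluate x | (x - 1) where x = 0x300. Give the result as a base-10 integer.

x = 1100000000 = 768
x - 1 = 1011111111
OR    = 1111111111 = 1023
(x | (x - 1) sets all bits below the lowest set bit.)

1023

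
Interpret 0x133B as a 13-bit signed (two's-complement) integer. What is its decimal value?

-3269

pattern = 1001100111011 (MSB is 1 ⇒ negative)
Invert: 0110011000100, add 1 → 0110011000101 = 3269, so the value is -3269.
(Equivalently: 4923 - 2^13 = 4923 - 8192 = -3269.)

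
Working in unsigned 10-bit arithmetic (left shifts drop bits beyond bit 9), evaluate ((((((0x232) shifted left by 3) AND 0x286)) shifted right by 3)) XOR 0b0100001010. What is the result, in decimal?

282

0x232 = 1000110010
→ shifted left by 3 (mod 2^10) → 0110010000 = 400
0x286 = 1010000110
→ AND → 0010000000 = 128
→ shifted right by 3 → 0000010000 = 16
0b0100001010 = 0100001010
→ XOR → 0100011010 = 282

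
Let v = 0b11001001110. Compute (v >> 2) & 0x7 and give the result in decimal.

3

v = 11001001110
Shift right by 2: 110010011
Mask low 3 bits: 011 = 3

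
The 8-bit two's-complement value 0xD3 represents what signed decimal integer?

pattern = 11010011 (MSB is 1 ⇒ negative)
Invert: 00101100, add 1 → 00101101 = 45, so the value is -45.
(Equivalently: 211 - 2^8 = 211 - 256 = -45.)

-45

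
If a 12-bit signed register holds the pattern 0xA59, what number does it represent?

-1447

pattern = 101001011001 (MSB is 1 ⇒ negative)
Invert: 010110100110, add 1 → 010110100111 = 1447, so the value is -1447.
(Equivalently: 2649 - 2^12 = 2649 - 4096 = -1447.)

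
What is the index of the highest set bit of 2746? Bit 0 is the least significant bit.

11

2746 = 101010111010
The topmost 1 is at position 11 (since 2^11 = 2048 ≤ 2746 < 4096).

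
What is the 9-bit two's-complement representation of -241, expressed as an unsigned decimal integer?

271

241 in 9 bits: 011110001
Invert: 100001110
Add 1:  100001111 = 271
(Check: 2^9 - 241 = 512 - 241 = 271.)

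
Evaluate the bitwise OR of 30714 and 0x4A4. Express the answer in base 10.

30718

30714 = 111011111111010
0x4A4 = 000010010100100
 OR → 111011111111110 = 30718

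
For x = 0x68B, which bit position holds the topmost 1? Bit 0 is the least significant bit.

10

0x68B = 11010001011
The topmost 1 is at position 10 (since 2^10 = 1024 ≤ 1675 < 2048).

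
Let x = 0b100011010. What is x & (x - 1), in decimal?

280

x = 100011010 = 282
x - 1 = 100011001
AND   = 100011000 = 280
(x & (x - 1) clears the lowest set bit of x.)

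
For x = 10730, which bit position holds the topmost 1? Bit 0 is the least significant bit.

10730 = 10100111101010
The topmost 1 is at position 13 (since 2^13 = 8192 ≤ 10730 < 16384).

13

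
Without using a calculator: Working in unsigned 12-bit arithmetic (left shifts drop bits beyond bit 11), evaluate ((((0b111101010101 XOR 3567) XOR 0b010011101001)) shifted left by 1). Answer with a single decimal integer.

0b111101010101 = 111101010101
3567 = 110111101111
→ XOR → 001010111010 = 698
0b010011101001 = 010011101001
→ XOR → 011001010011 = 1619
→ shifted left by 1 (mod 2^12) → 110010100110 = 3238

3238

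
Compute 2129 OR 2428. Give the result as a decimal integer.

2129 = 100001010001
2428 = 100101111100
 OR → 100101111101 = 2429

2429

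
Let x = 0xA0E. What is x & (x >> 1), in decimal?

6

x = 101000001110 = 2574
x>>1 = 010100000111
AND  = 000000000110 = 6
(x & (x >> 1) has a 1 wherever x has two consecutive 1 bits.)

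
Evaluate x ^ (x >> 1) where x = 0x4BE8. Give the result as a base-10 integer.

28188

x = 100101111101000 = 19432
x>>1 = 010010111110100
XOR  = 110111000011100 = 28188
(x ^ (x >> 1) gives the standard binary-reflected Gray code of x.)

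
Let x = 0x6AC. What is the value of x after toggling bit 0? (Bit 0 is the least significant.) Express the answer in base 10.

1709

x = 011010101100
bit 0 is currently 0; toggle it via x ^ (1 << 0) = x ^ 1
→ 011010101101 = 1709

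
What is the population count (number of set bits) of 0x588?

0x588 = 10110001000
Count the 1s: 1 + 1 + 1 + 1 = 4

4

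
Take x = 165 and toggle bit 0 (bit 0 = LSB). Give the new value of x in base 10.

x = 10100101
bit 0 is currently 1; toggle it via x ^ (1 << 0) = x ^ 1
→ 10100100 = 164

164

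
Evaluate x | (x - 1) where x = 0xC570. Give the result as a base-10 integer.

50559

x = 1100010101110000 = 50544
x - 1 = 1100010101101111
OR    = 1100010101111111 = 50559
(x | (x - 1) sets all bits below the lowest set bit.)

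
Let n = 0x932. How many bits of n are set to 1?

0x932 = 100100110010
Count the 1s: 1 + 1 + 1 + 1 + 1 = 5

5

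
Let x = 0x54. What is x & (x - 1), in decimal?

80

x = 1010100 = 84
x - 1 = 1010011
AND   = 1010000 = 80
(x & (x - 1) clears the lowest set bit of x.)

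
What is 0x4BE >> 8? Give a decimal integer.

4

0x4BE = 10010111110
shift right by 8 → 00000000100 = 4
(equivalently, floor(1214 / 256))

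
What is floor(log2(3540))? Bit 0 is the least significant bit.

3540 = 110111010100
The topmost 1 is at position 11 (since 2^11 = 2048 ≤ 3540 < 4096).

11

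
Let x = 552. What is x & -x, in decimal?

8

x = 1000101000 = 552
-x (two's complement) = …0111011000
AND   = 0000001000 = 8
(x & -x isolates the lowest set bit of x.)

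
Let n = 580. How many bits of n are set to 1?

580 = 1001000100
Count the 1s: 1 + 1 + 1 = 3

3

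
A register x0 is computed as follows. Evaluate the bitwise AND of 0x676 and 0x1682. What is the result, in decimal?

1538

0x676 = 0011001110110
0x1682 = 1011010000010
AND → 0011000000010 = 1538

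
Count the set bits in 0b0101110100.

5

n = 101110100
Count the 1s: 1 + 1 + 1 + 1 + 1 = 5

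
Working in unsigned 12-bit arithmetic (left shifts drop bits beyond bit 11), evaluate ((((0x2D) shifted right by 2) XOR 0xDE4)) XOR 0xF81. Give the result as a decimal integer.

622

0x2D = 000000101101
→ shifted right by 2 → 000000001011 = 11
0xDE4 = 110111100100
→ XOR → 110111101111 = 3567
0xF81 = 111110000001
→ XOR → 001001101110 = 622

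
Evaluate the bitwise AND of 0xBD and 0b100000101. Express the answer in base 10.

5

0xBD = 010111101
b = 100000101
AND → 000000101 = 5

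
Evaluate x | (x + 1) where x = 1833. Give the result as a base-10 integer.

x = 11100101001 = 1833
x + 1 = 11100101010
OR    = 11100101011 = 1835
(x | (x + 1) sets the lowest cleared bit.)

1835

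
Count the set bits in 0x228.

0x228 = 1000101000
Count the 1s: 1 + 1 + 1 = 3

3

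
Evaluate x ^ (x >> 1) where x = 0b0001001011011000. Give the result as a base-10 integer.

x = 1001011011000 = 4824
x>>1 = 0100101101100
XOR  = 1101110110100 = 7092
(x ^ (x >> 1) gives the standard binary-reflected Gray code of x.)

7092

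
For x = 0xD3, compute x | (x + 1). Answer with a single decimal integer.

215

x = 11010011 = 211
x + 1 = 11010100
OR    = 11010111 = 215
(x | (x + 1) sets the lowest cleared bit.)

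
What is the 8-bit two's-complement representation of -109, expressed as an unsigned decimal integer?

147

109 in 8 bits: 01101101
Invert: 10010010
Add 1:  10010011 = 147
(Check: 2^8 - 109 = 256 - 109 = 147.)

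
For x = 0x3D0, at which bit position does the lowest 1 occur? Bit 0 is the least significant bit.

0x3D0 = 1111010000
Trailing zeros: 4, so the lowest set bit is bit 4 (value 16).

4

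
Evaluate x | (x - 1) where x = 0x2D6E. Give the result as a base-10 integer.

11631

x = 10110101101110 = 11630
x - 1 = 10110101101101
OR    = 10110101101111 = 11631
(x | (x - 1) sets all bits below the lowest set bit.)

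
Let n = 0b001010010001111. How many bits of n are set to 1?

n = 1010010001111
Count the 1s: 1 + 1 + 1 + 1 + 1 + 1 + 1 = 7

7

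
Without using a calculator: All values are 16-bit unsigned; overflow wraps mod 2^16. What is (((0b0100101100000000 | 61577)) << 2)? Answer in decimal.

60964

0b0100101100000000 = 0100101100000000
61577 = 1111000010001001
→ | → 1111101110001001 = 64393
→ << 2 (mod 2^16) → 1110111000100100 = 60964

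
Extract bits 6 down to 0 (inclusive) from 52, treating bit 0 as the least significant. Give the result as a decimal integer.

v = 00110100
Shift right by 0: 00110100
Mask low 7 bits: 0110100 = 52

52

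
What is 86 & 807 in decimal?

6

86 = 0001010110
807 = 1100100111
AND → 0000000110 = 6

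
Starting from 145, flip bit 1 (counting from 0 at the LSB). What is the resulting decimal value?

x = 10010001
bit 1 is currently 0; toggle it via x ^ (1 << 1) = x ^ 2
→ 10010011 = 147

147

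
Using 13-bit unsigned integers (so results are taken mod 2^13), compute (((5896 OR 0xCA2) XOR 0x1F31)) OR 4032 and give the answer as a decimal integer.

5896 = 1011100001000
0xCA2 = 0110010100010
→ OR → 1111110101010 = 8106
0x1F31 = 1111100110001
→ XOR → 0000010011011 = 155
4032 = 0111111000000
→ OR → 0111111011011 = 4059

4059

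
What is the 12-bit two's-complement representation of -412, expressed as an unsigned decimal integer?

3684

412 in 12 bits: 000110011100
Invert: 111001100011
Add 1:  111001100100 = 3684
(Check: 2^12 - 412 = 4096 - 412 = 3684.)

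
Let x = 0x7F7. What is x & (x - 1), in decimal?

x = 11111110111 = 2039
x - 1 = 11111110110
AND   = 11111110110 = 2038
(x & (x - 1) clears the lowest set bit of x.)

2038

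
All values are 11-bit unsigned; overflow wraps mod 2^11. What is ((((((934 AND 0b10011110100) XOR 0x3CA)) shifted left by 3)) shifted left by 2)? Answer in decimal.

1472

934 = 01110100110
0b10011110100 = 10011110100
→ AND → 00010100100 = 164
0x3CA = 01111001010
→ XOR → 01101101110 = 878
→ shifted left by 3 (mod 2^11) → 01101110000 = 880
→ shifted left by 2 (mod 2^11) → 10111000000 = 1472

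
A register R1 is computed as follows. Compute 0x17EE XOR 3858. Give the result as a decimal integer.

0x17EE = 1011111101110
3858 = 0111100010010
XOR → 1100011111100 = 6396

6396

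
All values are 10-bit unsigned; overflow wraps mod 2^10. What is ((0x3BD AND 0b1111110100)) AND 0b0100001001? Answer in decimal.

0x3BD = 1110111101
0b1111110100 = 1111110100
→ AND → 1110110100 = 948
0b0100001001 = 0100001001
→ AND → 0100000000 = 256

256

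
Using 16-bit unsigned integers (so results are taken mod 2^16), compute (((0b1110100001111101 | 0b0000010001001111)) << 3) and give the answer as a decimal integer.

0b1110100001111101 = 1110100001111101
0b0000010001001111 = 0000010001001111
→ | → 1110110001111111 = 60543
→ << 3 (mod 2^16) → 0110001111111000 = 25592

25592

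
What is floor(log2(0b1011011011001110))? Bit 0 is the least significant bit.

15

0b1011011011001110 = 1011011011001110
The topmost 1 is at position 15 (since 2^15 = 32768 ≤ 46798 < 65536).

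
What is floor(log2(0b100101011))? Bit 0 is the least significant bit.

8

0b100101011 = 100101011
The topmost 1 is at position 8 (since 2^8 = 256 ≤ 299 < 512).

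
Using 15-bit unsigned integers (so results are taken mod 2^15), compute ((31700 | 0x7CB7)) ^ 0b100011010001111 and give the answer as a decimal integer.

14712

31700 = 111101111010100
0x7CB7 = 111110010110111
→ | → 111111111110111 = 32759
0b100011010001111 = 100011010001111
→ ^ → 011100101111000 = 14712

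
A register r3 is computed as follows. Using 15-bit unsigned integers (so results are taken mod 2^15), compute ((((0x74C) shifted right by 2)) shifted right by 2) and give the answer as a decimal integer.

116

0x74C = 000011101001100
→ shifted right by 2 → 000000111010011 = 467
→ shifted right by 2 → 000000001110100 = 116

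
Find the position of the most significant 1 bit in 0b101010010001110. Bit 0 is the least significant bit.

0b101010010001110 = 101010010001110
The topmost 1 is at position 14 (since 2^14 = 16384 ≤ 21646 < 32768).

14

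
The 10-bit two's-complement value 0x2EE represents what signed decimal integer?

-274

pattern = 1011101110 (MSB is 1 ⇒ negative)
Invert: 0100010001, add 1 → 0100010010 = 274, so the value is -274.
(Equivalently: 750 - 2^10 = 750 - 1024 = -274.)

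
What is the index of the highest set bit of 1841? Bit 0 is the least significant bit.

1841 = 11100110001
The topmost 1 is at position 10 (since 2^10 = 1024 ≤ 1841 < 2048).

10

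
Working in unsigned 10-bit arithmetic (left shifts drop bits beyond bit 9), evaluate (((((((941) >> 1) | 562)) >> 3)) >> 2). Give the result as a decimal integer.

31

941 = 1110101101
→ >> 1 → 0111010110 = 470
562 = 1000110010
→ | → 1111110110 = 1014
→ >> 3 → 0001111110 = 126
→ >> 2 → 0000011111 = 31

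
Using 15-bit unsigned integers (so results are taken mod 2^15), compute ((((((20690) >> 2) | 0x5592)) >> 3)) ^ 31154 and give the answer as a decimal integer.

20690 = 101000011010010
→ >> 2 → 001010000110100 = 5172
0x5592 = 101010110010010
→ | → 101010110110110 = 21942
→ >> 3 → 000101010110110 = 2742
31154 = 111100110110010
→ ^ → 111001100000100 = 29444

29444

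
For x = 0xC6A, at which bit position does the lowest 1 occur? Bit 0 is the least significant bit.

1

0xC6A = 110001101010
Trailing zeros: 1, so the lowest set bit is bit 1 (value 2).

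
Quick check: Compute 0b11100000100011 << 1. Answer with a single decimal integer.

28742

x = 011100000100011
shift left by 1 → 111000001000110 = 28742
(equivalently, 14371 × 2^1 = 14371 × 2)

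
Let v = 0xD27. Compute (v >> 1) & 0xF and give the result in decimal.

3

v = 000110100100111
Shift right by 1: 00011010010011
Mask low 4 bits: 0011 = 3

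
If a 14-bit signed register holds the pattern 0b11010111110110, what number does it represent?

-2570

pattern = 11010111110110 (MSB is 1 ⇒ negative)
Invert: 00101000001001, add 1 → 00101000001010 = 2570, so the value is -2570.
(Equivalently: 13814 - 2^14 = 13814 - 16384 = -2570.)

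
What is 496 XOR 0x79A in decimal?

496 = 00111110000
0x79A = 11110011010
XOR → 11001101010 = 1642

1642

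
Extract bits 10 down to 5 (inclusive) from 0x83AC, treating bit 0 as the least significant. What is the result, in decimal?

29

v = 1000001110101100
Shift right by 5: 10000011101
Mask low 6 bits: 011101 = 29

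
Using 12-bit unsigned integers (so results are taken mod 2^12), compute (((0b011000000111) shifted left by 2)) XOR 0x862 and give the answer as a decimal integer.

126

0b011000000111 = 011000000111
→ shifted left by 2 (mod 2^12) → 100000011100 = 2076
0x862 = 100001100010
→ XOR → 000001111110 = 126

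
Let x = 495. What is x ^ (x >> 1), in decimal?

x = 111101111 = 495
x>>1 = 011110111
XOR  = 100011000 = 280
(x ^ (x >> 1) gives the standard binary-reflected Gray code of x.)

280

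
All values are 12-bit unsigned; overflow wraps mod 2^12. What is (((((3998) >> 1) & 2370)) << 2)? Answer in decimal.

3998 = 111110011110
→ >> 1 → 011111001111 = 1999
2370 = 100101000010
→ & → 000101000010 = 322
→ << 2 (mod 2^12) → 010100001000 = 1288

1288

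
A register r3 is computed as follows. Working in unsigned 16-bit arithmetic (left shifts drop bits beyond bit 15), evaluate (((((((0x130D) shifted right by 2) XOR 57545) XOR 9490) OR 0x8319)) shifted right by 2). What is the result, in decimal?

0x130D = 0001001100001101
→ shifted right by 2 → 0000010011000011 = 1219
57545 = 1110000011001001
→ XOR → 1110010000001010 = 58378
9490 = 0010010100010010
→ XOR → 1100000100011000 = 49432
0x8319 = 1000001100011001
→ OR → 1100001100011001 = 49945
→ shifted right by 2 → 0011000011000110 = 12486

12486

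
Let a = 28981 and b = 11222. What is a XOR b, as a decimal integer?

23267

28981 = 111000100110101
11222 = 010101111010110
XOR → 101101011100011 = 23267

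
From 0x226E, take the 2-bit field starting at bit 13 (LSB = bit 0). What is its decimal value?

v = 0010001001101110
Shift right by 13: 001
Mask low 2 bits: 01 = 1

1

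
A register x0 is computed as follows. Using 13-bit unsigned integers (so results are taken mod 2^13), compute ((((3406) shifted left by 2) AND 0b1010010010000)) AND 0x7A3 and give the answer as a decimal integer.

1024

3406 = 0110101001110
→ shifted left by 2 (mod 2^13) → 1010100111000 = 5432
0b1010010010000 = 1010010010000
→ AND → 1010000010000 = 5136
0x7A3 = 0011110100011
→ AND → 0010000000000 = 1024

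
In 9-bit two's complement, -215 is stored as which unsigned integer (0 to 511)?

297

215 in 9 bits: 011010111
Invert: 100101000
Add 1:  100101001 = 297
(Check: 2^9 - 215 = 512 - 215 = 297.)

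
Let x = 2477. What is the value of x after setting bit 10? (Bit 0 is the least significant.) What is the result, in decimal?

x = 00100110101101
bit 10 is currently 0; set it via x | (1 << 10) = x | 1024
→ 00110110101101 = 3501

3501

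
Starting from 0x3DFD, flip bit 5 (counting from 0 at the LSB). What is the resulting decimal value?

15837

x = 11110111111101
bit 5 is currently 1; toggle it via x ^ (1 << 5) = x ^ 32
→ 11110111011101 = 15837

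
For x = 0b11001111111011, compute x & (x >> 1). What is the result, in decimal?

4601

x = 11001111111011 = 13307
x>>1 = 01100111111101
AND  = 01000111111001 = 4601
(x & (x >> 1) has a 1 wherever x has two consecutive 1 bits.)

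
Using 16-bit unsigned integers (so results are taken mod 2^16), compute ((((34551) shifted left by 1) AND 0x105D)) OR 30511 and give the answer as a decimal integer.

34551 = 1000011011110111
→ shifted left by 1 (mod 2^16) → 0000110111101110 = 3566
0x105D = 0001000001011101
→ AND → 0000000001001100 = 76
30511 = 0111011100101111
→ OR → 0111011101101111 = 30575

30575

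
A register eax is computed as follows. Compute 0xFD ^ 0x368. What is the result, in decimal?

917

0xFD = 0011111101
0x368 = 1101101000
XOR → 1110010101 = 917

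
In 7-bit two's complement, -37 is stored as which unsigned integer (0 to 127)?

37 in 7 bits: 0100101
Invert: 1011010
Add 1:  1011011 = 91
(Check: 2^7 - 37 = 128 - 37 = 91.)

91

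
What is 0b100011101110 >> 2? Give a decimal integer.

x = 100011101110
shift right by 2 → 001000111011 = 571
(equivalently, floor(2286 / 4))

571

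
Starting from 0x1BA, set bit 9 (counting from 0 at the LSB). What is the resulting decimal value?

954

x = 0110111010
bit 9 is currently 0; set it via x | (1 << 9) = x | 512
→ 1110111010 = 954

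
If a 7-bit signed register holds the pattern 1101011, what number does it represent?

-21

pattern = 1101011 (MSB is 1 ⇒ negative)
Invert: 0010100, add 1 → 0010101 = 21, so the value is -21.
(Equivalently: 107 - 2^7 = 107 - 128 = -21.)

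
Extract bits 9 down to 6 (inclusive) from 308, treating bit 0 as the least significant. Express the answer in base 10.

v = 0100110100
Shift right by 6: 0100
Mask low 4 bits: 0100 = 4

4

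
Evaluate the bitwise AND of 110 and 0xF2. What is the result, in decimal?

98

110 = 01101110
0xF2 = 11110010
AND → 01100010 = 98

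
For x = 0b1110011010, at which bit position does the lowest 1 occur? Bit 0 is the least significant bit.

0b1110011010 = 1110011010
Trailing zeros: 1, so the lowest set bit is bit 1 (value 2).

1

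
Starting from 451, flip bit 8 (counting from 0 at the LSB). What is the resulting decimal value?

195

x = 0111000011
bit 8 is currently 1; toggle it via x ^ (1 << 8) = x ^ 256
→ 0011000011 = 195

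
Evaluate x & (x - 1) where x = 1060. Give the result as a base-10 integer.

x = 10000100100 = 1060
x - 1 = 10000100011
AND   = 10000100000 = 1056
(x & (x - 1) clears the lowest set bit of x.)

1056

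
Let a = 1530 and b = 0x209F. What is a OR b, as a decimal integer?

9727

1530 = 00010111111010
0x209F = 10000010011111
 OR → 10010111111111 = 9727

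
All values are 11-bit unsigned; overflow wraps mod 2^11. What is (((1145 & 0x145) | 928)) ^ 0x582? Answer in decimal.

1635

1145 = 10001111001
0x145 = 00101000101
→ & → 00001000001 = 65
928 = 01110100000
→ | → 01111100001 = 993
0x582 = 10110000010
→ ^ → 11001100011 = 1635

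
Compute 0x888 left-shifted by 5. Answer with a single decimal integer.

69888

0x888 = 00000100010001000
shift left by 5 → 10001000100000000 = 69888
(equivalently, 2184 × 2^5 = 2184 × 32)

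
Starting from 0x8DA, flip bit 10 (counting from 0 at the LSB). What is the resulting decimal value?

x = 0100011011010
bit 10 is currently 0; toggle it via x ^ (1 << 10) = x ^ 1024
→ 0110011011010 = 3290

3290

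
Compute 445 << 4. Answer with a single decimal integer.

7120

445 = 0000110111101
shift left by 4 → 1101111010000 = 7120
(equivalently, 445 × 2^4 = 445 × 16)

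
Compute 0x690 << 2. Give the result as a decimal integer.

0x690 = 0011010010000
shift left by 2 → 1101001000000 = 6720
(equivalently, 1680 × 2^2 = 1680 × 4)

6720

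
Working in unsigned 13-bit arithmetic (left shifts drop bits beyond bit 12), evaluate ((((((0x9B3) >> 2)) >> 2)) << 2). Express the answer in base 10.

620

0x9B3 = 0100110110011
→ >> 2 → 0001001101100 = 620
→ >> 2 → 0000010011011 = 155
→ << 2 (mod 2^13) → 0001001101100 = 620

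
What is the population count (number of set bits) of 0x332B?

0x332B = 11001100101011
Count the 1s: 1 + 1 + 1 + 1 + 1 + 1 + 1 + 1 = 8

8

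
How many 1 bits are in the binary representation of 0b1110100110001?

n = 1110100110001
Count the 1s: 1 + 1 + 1 + 1 + 1 + 1 + 1 = 7

7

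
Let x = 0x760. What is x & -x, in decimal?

x = 11101100000 = 1888
-x (two's complement) = …00010100000
AND   = 00000100000 = 32
(x & -x isolates the lowest set bit of x.)

32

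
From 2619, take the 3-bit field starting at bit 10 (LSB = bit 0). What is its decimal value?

2

v = 00101000111011
Shift right by 10: 0010
Mask low 3 bits: 010 = 2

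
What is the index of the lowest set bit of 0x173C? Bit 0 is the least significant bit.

2

0x173C = 1011100111100
Trailing zeros: 2, so the lowest set bit is bit 2 (value 4).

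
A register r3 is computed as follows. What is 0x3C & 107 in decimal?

0x3C = 0111100
107 = 1101011
AND → 0101000 = 40

40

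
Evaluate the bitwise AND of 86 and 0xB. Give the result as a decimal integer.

86 = 1010110
0xB = 0001011
AND → 0000010 = 2

2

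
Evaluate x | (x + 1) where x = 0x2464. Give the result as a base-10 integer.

9317

x = 10010001100100 = 9316
x + 1 = 10010001100101
OR    = 10010001100101 = 9317
(x | (x + 1) sets the lowest cleared bit.)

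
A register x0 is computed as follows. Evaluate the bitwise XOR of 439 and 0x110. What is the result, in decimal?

439 = 110110111
0x110 = 100010000
XOR → 010100111 = 167

167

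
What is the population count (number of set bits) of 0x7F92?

10

0x7F92 = 111111110010010
Count the 1s: 1 + 1 + 1 + 1 + 1 + 1 + 1 + 1 + 1 + 1 = 10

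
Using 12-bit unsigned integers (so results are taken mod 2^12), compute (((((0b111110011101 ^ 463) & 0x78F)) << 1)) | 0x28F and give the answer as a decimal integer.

0b111110011101 = 111110011101
463 = 000111001111
→ ^ → 111001010010 = 3666
0x78F = 011110001111
→ & → 011000000010 = 1538
→ << 1 (mod 2^12) → 110000000100 = 3076
0x28F = 001010001111
→ | → 111010001111 = 3727

3727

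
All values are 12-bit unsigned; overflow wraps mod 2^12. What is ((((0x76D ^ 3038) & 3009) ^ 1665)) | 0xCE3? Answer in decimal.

0x76D = 011101101101
3038 = 101111011110
→ ^ → 110010110011 = 3251
3009 = 101111000001
→ & → 100010000001 = 2177
1665 = 011010000001
→ ^ → 111000000000 = 3584
0xCE3 = 110011100011
→ | → 111011100011 = 3811

3811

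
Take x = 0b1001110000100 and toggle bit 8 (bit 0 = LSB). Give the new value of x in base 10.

x = 1001110000100
bit 8 is currently 1; toggle it via x ^ (1 << 8) = x ^ 256
→ 1001010000100 = 4740

4740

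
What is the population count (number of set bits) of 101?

4

101 = 1100101
Count the 1s: 1 + 1 + 1 + 1 = 4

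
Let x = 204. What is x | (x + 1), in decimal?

x = 11001100 = 204
x + 1 = 11001101
OR    = 11001101 = 205
(x | (x + 1) sets the lowest cleared bit.)

205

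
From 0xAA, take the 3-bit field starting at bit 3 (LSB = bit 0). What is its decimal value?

5

v = 0000010101010
Shift right by 3: 0000010101
Mask low 3 bits: 101 = 5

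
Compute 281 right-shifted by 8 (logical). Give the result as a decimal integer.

1

281 = 100011001
shift right by 8 → 000000001 = 1
(equivalently, floor(281 / 256))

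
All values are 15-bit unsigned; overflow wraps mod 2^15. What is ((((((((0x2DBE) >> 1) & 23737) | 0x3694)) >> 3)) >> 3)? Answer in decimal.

0x2DBE = 010110110111110
→ >> 1 → 001011011011111 = 5855
23737 = 101110010111001
→ & → 001010010011001 = 5273
0x3694 = 011011010010100
→ | → 011011010011101 = 13981
→ >> 3 → 000011011010011 = 1747
→ >> 3 → 000000011011010 = 218

218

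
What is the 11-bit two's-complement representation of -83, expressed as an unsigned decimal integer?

83 in 11 bits: 00001010011
Invert: 11110101100
Add 1:  11110101101 = 1965
(Check: 2^11 - 83 = 2048 - 83 = 1965.)

1965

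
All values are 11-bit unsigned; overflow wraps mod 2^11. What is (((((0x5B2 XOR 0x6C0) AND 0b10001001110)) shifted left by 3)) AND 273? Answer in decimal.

16

0x5B2 = 10110110010
0x6C0 = 11011000000
→ XOR → 01101110010 = 882
0b10001001110 = 10001001110
→ AND → 00001000010 = 66
→ shifted left by 3 (mod 2^11) → 01000010000 = 528
273 = 00100010001
→ AND → 00000010000 = 16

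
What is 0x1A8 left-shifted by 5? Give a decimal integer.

13568

0x1A8 = 00000110101000
shift left by 5 → 11010100000000 = 13568
(equivalently, 424 × 2^5 = 424 × 32)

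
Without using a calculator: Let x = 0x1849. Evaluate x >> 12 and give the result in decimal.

1

0x1849 = 1100001001001
shift right by 12 → 0000000000001 = 1
(equivalently, floor(6217 / 4096))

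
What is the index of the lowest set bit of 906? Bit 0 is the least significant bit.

906 = 1110001010
Trailing zeros: 1, so the lowest set bit is bit 1 (value 2).

1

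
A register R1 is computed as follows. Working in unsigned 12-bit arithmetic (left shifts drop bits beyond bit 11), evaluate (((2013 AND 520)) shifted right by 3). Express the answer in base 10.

65

2013 = 011111011101
520 = 001000001000
→ AND → 001000001000 = 520
→ shifted right by 3 → 000001000001 = 65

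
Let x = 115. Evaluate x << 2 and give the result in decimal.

115 = 001110011
shift left by 2 → 111001100 = 460
(equivalently, 115 × 2^2 = 115 × 4)

460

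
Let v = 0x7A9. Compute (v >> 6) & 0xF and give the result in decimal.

v = 11110101001
Shift right by 6: 11110
Mask low 4 bits: 1110 = 14

14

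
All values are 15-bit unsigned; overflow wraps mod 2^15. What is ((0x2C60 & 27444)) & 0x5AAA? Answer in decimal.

2080

0x2C60 = 010110001100000
27444 = 110101100110100
→ & → 010100000100000 = 10272
0x5AAA = 101101010101010
→ & → 000100000100000 = 2080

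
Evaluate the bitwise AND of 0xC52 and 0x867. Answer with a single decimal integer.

0xC52 = 110001010010
0x867 = 100001100111
AND → 100001000010 = 2114

2114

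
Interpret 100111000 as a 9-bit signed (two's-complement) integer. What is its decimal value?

-200

pattern = 100111000 (MSB is 1 ⇒ negative)
Invert: 011000111, add 1 → 011001000 = 200, so the value is -200.
(Equivalently: 312 - 2^9 = 312 - 512 = -200.)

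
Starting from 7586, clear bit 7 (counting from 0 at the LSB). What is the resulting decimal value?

7458

x = 01110110100010
bit 7 is currently 1; clear it via x & ~(1 << 7) = x & ~128
→ 01110100100010 = 7458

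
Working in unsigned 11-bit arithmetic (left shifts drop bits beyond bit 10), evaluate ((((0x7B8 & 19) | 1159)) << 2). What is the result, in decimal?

0x7B8 = 11110111000
19 = 00000010011
→ & → 00000010000 = 16
1159 = 10010000111
→ | → 10010010111 = 1175
→ << 2 (mod 2^11) → 01001011100 = 604

604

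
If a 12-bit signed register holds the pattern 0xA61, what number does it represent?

-1439

pattern = 101001100001 (MSB is 1 ⇒ negative)
Invert: 010110011110, add 1 → 010110011111 = 1439, so the value is -1439.
(Equivalently: 2657 - 2^12 = 2657 - 4096 = -1439.)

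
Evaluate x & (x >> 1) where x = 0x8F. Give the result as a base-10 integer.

7

x = 10001111 = 143
x>>1 = 01000111
AND  = 00000111 = 7
(x & (x >> 1) has a 1 wherever x has two consecutive 1 bits.)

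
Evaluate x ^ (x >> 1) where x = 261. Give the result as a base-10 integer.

x = 100000101 = 261
x>>1 = 010000010
XOR  = 110000111 = 391
(x ^ (x >> 1) gives the standard binary-reflected Gray code of x.)

391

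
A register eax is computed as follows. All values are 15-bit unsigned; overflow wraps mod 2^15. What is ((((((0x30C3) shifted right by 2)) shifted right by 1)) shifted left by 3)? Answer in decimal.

12480

0x30C3 = 011000011000011
→ shifted right by 2 → 000110000110000 = 3120
→ shifted right by 1 → 000011000011000 = 1560
→ shifted left by 3 (mod 2^15) → 011000011000000 = 12480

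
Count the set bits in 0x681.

0x681 = 11010000001
Count the 1s: 1 + 1 + 1 + 1 = 4

4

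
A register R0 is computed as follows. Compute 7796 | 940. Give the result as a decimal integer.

8188

7796 = 1111001110100
940 = 0001110101100
 OR → 1111111111100 = 8188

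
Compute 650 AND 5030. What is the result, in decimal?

650 = 0001010001010
5030 = 1001110100110
AND → 0001010000010 = 642

642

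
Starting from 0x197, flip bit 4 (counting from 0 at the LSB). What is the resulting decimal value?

x = 110010111
bit 4 is currently 1; toggle it via x ^ (1 << 4) = x ^ 16
→ 110000111 = 391

391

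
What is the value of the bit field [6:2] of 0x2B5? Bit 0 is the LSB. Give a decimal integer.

v = 1010110101
Shift right by 2: 10101101
Mask low 5 bits: 01101 = 13

13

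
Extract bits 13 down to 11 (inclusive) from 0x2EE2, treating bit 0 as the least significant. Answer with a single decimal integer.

5

v = 10111011100010
Shift right by 11: 101
Mask low 3 bits: 101 = 5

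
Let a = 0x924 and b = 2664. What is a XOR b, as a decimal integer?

0x924 = 100100100100
2664 = 101001101000
XOR → 001101001100 = 844

844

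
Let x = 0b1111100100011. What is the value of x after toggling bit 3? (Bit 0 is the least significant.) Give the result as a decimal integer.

7979

x = 1111100100011
bit 3 is currently 0; toggle it via x ^ (1 << 3) = x ^ 8
→ 1111100101011 = 7979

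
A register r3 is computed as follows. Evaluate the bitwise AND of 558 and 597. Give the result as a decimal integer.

558 = 1000101110
597 = 1001010101
AND → 1000000100 = 516

516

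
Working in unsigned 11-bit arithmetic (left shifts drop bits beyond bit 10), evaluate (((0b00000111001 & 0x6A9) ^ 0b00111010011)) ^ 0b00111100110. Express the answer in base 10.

28

0b00000111001 = 00000111001
0x6A9 = 11010101001
→ & → 00000101001 = 41
0b00111010011 = 00111010011
→ ^ → 00111111010 = 506
0b00111100110 = 00111100110
→ ^ → 00000011100 = 28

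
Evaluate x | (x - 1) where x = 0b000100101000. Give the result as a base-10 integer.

x = 100101000 = 296
x - 1 = 100100111
OR    = 100101111 = 303
(x | (x - 1) sets all bits below the lowest set bit.)

303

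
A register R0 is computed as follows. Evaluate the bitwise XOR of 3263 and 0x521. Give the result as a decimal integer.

2462

3263 = 110010111111
0x521 = 010100100001
XOR → 100110011110 = 2462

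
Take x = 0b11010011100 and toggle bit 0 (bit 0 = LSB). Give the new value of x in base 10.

x = 11010011100
bit 0 is currently 0; toggle it via x ^ (1 << 0) = x ^ 1
→ 11010011101 = 1693

1693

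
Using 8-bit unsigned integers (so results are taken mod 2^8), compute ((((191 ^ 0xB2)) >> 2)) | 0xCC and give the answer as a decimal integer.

191 = 10111111
0xB2 = 10110010
→ ^ → 00001101 = 13
→ >> 2 → 00000011 = 3
0xCC = 11001100
→ | → 11001111 = 207

207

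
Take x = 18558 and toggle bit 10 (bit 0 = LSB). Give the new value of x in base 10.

x = 100100001111110
bit 10 is currently 0; toggle it via x ^ (1 << 10) = x ^ 1024
→ 100110001111110 = 19582

19582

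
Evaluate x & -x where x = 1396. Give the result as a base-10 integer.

4

x = 10101110100 = 1396
-x (two's complement) = …01010001100
AND   = 00000000100 = 4
(x & -x isolates the lowest set bit of x.)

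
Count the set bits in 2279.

2279 = 100011100111
Count the 1s: 1 + 1 + 1 + 1 + 1 + 1 + 1 = 7

7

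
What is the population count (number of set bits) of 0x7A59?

9

0x7A59 = 111101001011001
Count the 1s: 1 + 1 + 1 + 1 + 1 + 1 + 1 + 1 + 1 = 9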